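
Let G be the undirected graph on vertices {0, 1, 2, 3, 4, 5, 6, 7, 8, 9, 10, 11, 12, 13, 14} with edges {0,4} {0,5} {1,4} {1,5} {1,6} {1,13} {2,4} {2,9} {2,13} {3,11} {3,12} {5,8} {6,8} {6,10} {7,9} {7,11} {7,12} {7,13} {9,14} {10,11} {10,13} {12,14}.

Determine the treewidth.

3

A width-3 tree decomposition is:
Bags: B1 = {3, 11, 12, 14}  B2 = {7, 11, 12, 14}  B3 = {7, 9, 11, 14}  B4 = {7, 9, 10, 11}  B5 = {7, 9, 10, 13}  B6 = {2, 9, 10, 13}  B7 = {2, 6, 10, 13}  B8 = {1, 2, 6, 13}  B9 = {1, 2, 4, 6}  B10 = {1, 4, 6, 8}  B11 = {1, 4, 5, 8}  B12 = {0, 4, 5, 8}
Tree: B1–B2, B2–B3, B3–B4, B4–B5, B5–B6, B6–B7, B7–B8, B8–B9, B9–B10, B10–B11, B11–B12
The largest bag has 4 vertices, giving width 3; this decomposition certifies tw(G) ≤ 3. For the lower bound: the 4 vertex sets {3,12,14}, {11}, {7}, {2,9,10,13} are disjoint, each induces a connected subgraph, and every pair is joined by at least one edge of G. Contracting each set to a single vertex therefore yields K_{4} as a minor, and since treewidth is minor-monotone, tw(G) ≥ tw(K_{4}) = 3. Therefore the treewidth is 3.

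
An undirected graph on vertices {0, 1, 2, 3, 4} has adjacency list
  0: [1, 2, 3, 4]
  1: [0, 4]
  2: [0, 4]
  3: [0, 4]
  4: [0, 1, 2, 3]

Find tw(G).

2

A width-2 tree decomposition is:
Bags: B1 = {0, 2, 4}  B2 = {0, 3, 4}  B3 = {0, 1, 4}
Tree: B1–B2, B2–B3
The largest bag has 3 vertices, giving width 2; this decomposition certifies tw(G) ≤ 2. For the lower bound, the 3 vertices {0, 1, 4} are pairwise adjacent, and any tree decomposition puts a clique entirely inside one bag — forcing width ≥ 2. Combining the bounds, tw(G) = 2.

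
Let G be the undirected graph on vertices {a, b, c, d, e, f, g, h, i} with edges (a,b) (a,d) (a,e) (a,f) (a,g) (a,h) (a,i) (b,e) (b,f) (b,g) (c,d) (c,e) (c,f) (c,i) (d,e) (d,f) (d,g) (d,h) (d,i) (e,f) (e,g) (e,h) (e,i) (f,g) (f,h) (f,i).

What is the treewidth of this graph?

A width-4 tree decomposition is:
Bags: B1 = {a, d, e, f, g}  B2 = {a, b, e, f, g}  B3 = {a, d, e, f, i}  B4 = {a, d, e, f, h}  B5 = {c, d, e, f, i}
Tree: B1–B2, B1–B3, B1–B4, B3–B5
Each bag holds 5 vertices, so the decomposition has width 4, which upper-bounds the treewidth. Conversely, {c, d, e, f, i} is a clique of size 5, and the vertices of any clique must share a bag in every tree decomposition; so some bag has ≥ 5 vertices and tw(G) ≥ 4. The upper and lower bounds meet at 4, so that is the treewidth.

4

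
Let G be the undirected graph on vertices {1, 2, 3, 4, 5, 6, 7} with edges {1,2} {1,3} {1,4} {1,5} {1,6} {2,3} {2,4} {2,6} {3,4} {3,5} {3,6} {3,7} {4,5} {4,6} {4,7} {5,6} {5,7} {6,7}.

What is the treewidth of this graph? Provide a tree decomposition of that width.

Treewidth 4.
Bags: B1 = {1, 3, 4, 5, 6}  B2 = {1, 2, 3, 4, 6}  B3 = {3, 4, 5, 6, 7}
Tree: B1–B2, B1–B3

The largest bag has 5 vertices, giving width 4; this decomposition certifies tw(G) ≤ 4. Conversely, {1, 2, 3, 4, 6} is a clique of size 5, and the vertices of any clique must share a bag in every tree decomposition; so some bag has ≥ 5 vertices and tw(G) ≥ 4. The upper and lower bounds meet at 4, so that is the treewidth.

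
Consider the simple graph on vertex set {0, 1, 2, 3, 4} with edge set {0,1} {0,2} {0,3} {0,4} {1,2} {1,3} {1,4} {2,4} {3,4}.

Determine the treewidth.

3

A width-3 tree decomposition is:
Bags: B1 = {0, 1, 3, 4}  B2 = {0, 1, 2, 4}
Tree: B1–B2
The largest bag has 4 vertices, giving width 3; this decomposition certifies tw(G) ≤ 3. For the lower bound, the 4 vertices {0, 1, 2, 4} are pairwise adjacent, and any tree decomposition puts a clique entirely inside one bag — forcing width ≥ 3. The upper and lower bounds meet at 3, so that is the treewidth.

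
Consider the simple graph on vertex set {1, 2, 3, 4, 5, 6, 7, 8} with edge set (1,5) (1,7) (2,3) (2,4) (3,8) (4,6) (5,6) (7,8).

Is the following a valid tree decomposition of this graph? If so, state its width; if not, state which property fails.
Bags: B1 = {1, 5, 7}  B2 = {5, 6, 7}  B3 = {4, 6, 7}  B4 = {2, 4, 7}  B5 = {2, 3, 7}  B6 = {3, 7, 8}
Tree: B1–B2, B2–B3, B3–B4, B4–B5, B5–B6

Yes; width 2.

Checking the three conditions: (i) the bags cover all of {1, 2, 3, 4, 5, 6, 7, 8}; (ii) for each edge, some bag contains both endpoints; (iii) the bags containing any fixed vertex form a subtree. All hold, so the decomposition is valid with width 3 − 1 = 2.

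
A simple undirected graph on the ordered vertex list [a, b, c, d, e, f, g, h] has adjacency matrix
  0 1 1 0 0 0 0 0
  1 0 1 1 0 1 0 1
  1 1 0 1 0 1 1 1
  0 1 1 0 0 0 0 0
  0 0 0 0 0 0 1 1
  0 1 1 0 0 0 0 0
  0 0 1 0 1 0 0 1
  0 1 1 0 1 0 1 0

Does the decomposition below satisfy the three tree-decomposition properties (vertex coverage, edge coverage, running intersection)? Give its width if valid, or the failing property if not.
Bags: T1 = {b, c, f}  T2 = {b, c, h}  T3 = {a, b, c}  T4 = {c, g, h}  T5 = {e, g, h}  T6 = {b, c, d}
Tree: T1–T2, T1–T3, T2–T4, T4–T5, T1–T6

Every vertex of G appears in some bag (union = {a, b, c, d, e, f, g, h}); every edge is covered by a bag; and for each vertex v the set of bags containing v is connected in the bag tree. The decomposition is therefore valid. The largest bag has 3 vertices, so the width is 2.

Yes; width 2.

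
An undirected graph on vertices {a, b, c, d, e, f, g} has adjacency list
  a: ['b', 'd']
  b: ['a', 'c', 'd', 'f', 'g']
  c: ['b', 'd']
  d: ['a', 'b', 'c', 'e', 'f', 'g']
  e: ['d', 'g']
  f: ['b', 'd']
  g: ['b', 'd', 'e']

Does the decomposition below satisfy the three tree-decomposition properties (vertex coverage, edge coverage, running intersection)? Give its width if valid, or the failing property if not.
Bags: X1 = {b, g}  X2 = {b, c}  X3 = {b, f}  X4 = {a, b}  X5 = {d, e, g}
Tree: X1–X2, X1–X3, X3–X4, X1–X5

No — edge (d,b) lies in no bag.

A tree decomposition must satisfy three properties: every vertex lies in some bag; for every edge, both endpoints lie together in some bag; and for every vertex, the bags containing it form a connected subtree. Here edge (d,b) lies in no bag, so the decomposition is invalid.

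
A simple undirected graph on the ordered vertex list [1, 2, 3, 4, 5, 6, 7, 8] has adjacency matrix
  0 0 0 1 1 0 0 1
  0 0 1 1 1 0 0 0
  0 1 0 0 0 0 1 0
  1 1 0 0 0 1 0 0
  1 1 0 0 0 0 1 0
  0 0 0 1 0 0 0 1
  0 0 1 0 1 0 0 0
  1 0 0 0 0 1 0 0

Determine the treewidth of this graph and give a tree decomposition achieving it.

Treewidth 2.
One such decomposition:
Bags: B1 = {2, 3, 7}  B2 = {2, 5, 7}  B3 = {2, 4, 5}  B4 = {1, 4, 5}  B5 = {1, 4, 6}  B6 = {1, 6, 8}
Tree: B1–B2, B2–B3, B3–B4, B4–B5, B5–B6

Every bag has size at most 3, so the width is 3 − 1 = 2 and tw(G) ≤ 2. For the lower bound, G contains the cycle 3–7–5–2–3, so G is not a forest; only forests have treewidth ≤ 1, hence tw(G) ≥ 2. The upper and lower bounds meet at 2, so that is the treewidth.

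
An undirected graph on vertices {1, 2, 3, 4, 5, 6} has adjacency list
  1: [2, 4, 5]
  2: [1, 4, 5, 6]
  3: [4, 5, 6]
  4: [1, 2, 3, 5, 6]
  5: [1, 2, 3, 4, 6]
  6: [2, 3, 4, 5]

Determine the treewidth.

3

A width-3 tree decomposition is:
Bags: B1 = {2, 4, 5, 6}  B2 = {3, 4, 5, 6}  B3 = {1, 2, 4, 5}
Tree: B1–B2, B1–B3
Every bag has size at most 4, so the width is 4 − 1 = 3 and tw(G) ≤ 3. On the other hand G contains the 4-clique {1, 2, 4, 5}. A clique must lie in a single bag of any decomposition, so no decomposition can have width below 3. The upper and lower bounds meet at 3, so that is the treewidth.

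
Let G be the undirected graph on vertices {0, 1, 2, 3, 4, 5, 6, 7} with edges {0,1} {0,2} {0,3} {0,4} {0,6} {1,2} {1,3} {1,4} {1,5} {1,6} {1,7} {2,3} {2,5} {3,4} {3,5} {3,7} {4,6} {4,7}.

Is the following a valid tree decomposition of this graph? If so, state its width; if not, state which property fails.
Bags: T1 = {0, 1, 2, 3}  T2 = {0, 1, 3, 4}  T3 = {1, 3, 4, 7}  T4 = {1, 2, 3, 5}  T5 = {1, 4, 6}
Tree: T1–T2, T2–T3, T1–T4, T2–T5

No — edge (0,6) lies in no bag.

A tree decomposition must satisfy three properties: every vertex lies in some bag; for every edge, both endpoints lie together in some bag; and for every vertex, the bags containing it form a connected subtree. Here edge (0,6) lies in no bag, so the decomposition is invalid.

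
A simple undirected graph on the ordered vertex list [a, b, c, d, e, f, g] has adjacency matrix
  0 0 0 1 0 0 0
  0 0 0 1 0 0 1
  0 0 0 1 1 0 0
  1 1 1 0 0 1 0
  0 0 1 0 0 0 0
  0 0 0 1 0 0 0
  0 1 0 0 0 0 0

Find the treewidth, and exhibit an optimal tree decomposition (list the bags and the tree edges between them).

Every bag has size at most 2, so the width is 2 − 1 = 1 and tw(G) ≤ 1. G has an edge, so its treewidth is at least 1. Therefore the treewidth is 1.

Treewidth 1.
One such decomposition:
Bags: B1 = {b, d}  B2 = {c, d}  B3 = {a, d}  B4 = {b, g}  B5 = {c, e}  B6 = {d, f}
Tree: B1–B2, B2–B3, B1–B4, B2–B5, B1–B6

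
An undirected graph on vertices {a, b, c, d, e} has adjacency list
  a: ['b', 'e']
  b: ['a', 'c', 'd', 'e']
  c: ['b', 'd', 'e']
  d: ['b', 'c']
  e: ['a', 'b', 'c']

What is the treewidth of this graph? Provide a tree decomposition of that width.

Each bag holds 3 vertices, so the decomposition has width 2, which upper-bounds the treewidth. Conversely, {b, c, d} is a clique of size 3, and the vertices of any clique must share a bag in every tree decomposition; so some bag has ≥ 3 vertices and tw(G) ≥ 2. Hence tw(G) = 2 exactly.

Treewidth 2.
Bags: B1 = {a, b, e}  B2 = {b, c, e}  B3 = {b, c, d}
Tree: B1–B2, B2–B3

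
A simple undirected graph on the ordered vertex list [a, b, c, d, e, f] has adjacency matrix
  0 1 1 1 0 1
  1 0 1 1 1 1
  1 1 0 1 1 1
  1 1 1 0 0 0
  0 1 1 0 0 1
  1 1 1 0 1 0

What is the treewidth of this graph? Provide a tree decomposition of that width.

Treewidth 3.
Bags: B1 = {b, c, e, f}  B2 = {a, b, c, f}  B3 = {a, b, c, d}
Tree: B1–B2, B2–B3

Each bag holds 4 vertices, so the decomposition has width 3, which upper-bounds the treewidth. On the other hand G contains the 4-clique {a, b, c, d}. A clique must lie in a single bag of any decomposition, so no decomposition can have width below 3. Combining the bounds, tw(G) = 3.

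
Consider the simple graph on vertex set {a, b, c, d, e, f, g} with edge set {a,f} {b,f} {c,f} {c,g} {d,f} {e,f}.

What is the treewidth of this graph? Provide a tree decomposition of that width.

Treewidth 1.
Bags: B1 = {e, f}  B2 = {d, f}  B3 = {a, f}  B4 = {c, f}  B5 = {c, g}  B6 = {b, f}
Tree: B1–B2, B1–B3, B3–B4, B4–B5, B1–B6

Every bag has size at most 2, so the width is 2 − 1 = 1 and tw(G) ≤ 1. G has an edge, so its treewidth is at least 1. The upper and lower bounds meet at 1, so that is the treewidth.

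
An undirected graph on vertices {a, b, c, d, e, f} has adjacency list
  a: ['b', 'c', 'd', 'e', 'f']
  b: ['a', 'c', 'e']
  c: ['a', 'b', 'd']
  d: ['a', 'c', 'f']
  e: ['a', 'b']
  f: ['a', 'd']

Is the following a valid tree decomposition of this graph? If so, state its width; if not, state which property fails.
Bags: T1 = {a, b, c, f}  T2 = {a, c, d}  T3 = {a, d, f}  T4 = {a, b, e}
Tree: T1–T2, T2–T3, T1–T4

No — bags containing vertex f are not connected in the tree.

A tree decomposition must satisfy three properties: every vertex lies in some bag; for every edge, both endpoints lie together in some bag; and for every vertex, the bags containing it form a connected subtree. Here bags containing vertex f are not connected in the tree, so the decomposition is invalid.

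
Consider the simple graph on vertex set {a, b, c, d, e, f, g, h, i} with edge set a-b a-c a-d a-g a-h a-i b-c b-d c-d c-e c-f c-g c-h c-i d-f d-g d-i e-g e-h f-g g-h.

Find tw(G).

3

A width-3 tree decomposition is:
Bags: B1 = {a, c, d, g}  B2 = {a, b, c, d}  B3 = {a, c, g, h}  B4 = {a, c, d, i}  B5 = {c, d, f, g}  B6 = {c, e, g, h}
Tree: B1–B2, B1–B3, B1–B4, B1–B5, B3–B6
Every bag has size at most 4, so the width is 4 − 1 = 3 and tw(G) ≤ 3. Conversely, {a, c, d, g} is a clique of size 4, and the vertices of any clique must share a bag in every tree decomposition; so some bag has ≥ 4 vertices and tw(G) ≥ 3. Combining the bounds, tw(G) = 3.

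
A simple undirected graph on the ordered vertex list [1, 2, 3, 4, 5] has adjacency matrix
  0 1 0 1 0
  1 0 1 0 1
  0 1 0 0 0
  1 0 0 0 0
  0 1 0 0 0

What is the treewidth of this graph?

A width-1 tree decomposition is:
Bags: B1 = {2, 3}  B2 = {1, 2}  B3 = {1, 4}  B4 = {2, 5}
Tree: B1–B2, B2–B3, B2–B4
Every bag has size at most 2, so the width is 2 − 1 = 1 and tw(G) ≤ 1. Any graph with an edge has treewidth ≥ 1, and G has the edge 2–3. Combining the bounds, tw(G) = 1.

1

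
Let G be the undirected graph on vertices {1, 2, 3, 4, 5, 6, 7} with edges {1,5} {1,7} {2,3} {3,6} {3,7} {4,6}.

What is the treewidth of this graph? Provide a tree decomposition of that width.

The largest bag has 2 vertices, giving width 1; this decomposition certifies tw(G) ≤ 1. Since G has at least one edge (e.g. 7–3), it is not an edgeless graph, so tw(G) ≥ 1. Hence tw(G) = 1 exactly.

Treewidth 1.
One optimal decomposition is:
Bags: B1 = {3, 7}  B2 = {3, 6}  B3 = {1, 7}  B4 = {2, 3}  B5 = {4, 6}  B6 = {1, 5}
Tree: B1–B2, B1–B3, B2–B4, B2–B5, B3–B6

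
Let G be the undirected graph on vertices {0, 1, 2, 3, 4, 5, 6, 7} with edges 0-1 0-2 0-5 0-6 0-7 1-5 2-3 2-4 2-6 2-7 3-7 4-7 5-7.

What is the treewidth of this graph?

2

A width-2 tree decomposition is:
Bags: B1 = {0, 2, 7}  B2 = {2, 4, 7}  B3 = {0, 5, 7}  B4 = {2, 3, 7}  B5 = {0, 1, 5}  B6 = {0, 2, 6}
Tree: B1–B2, B1–B3, B2–B4, B3–B5, B1–B6
The largest bag has 3 vertices, giving width 2; this decomposition certifies tw(G) ≤ 2. For the lower bound, the 3 vertices {0, 1, 5} are pairwise adjacent, and any tree decomposition puts a clique entirely inside one bag — forcing width ≥ 2. Therefore the treewidth is 2.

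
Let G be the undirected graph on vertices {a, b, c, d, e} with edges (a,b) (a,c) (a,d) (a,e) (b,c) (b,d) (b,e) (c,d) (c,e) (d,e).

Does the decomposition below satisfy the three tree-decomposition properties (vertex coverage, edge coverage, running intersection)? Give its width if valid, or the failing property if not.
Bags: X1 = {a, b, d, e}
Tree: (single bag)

No — vertex c appears in no bag.

A tree decomposition must satisfy three properties: every vertex lies in some bag; for every edge, both endpoints lie together in some bag; and for every vertex, the bags containing it form a connected subtree. Here vertex c appears in no bag, so the decomposition is invalid.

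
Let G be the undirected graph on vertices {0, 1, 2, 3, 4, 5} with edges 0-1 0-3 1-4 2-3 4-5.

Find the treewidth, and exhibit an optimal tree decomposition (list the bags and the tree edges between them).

Treewidth 1.
Bags: B1 = {4, 5}  B2 = {1, 4}  B3 = {0, 1}  B4 = {0, 3}  B5 = {2, 3}
Tree: B1–B2, B2–B3, B3–B4, B4–B5

The largest bag has 2 vertices, giving width 1; this decomposition certifies tw(G) ≤ 1. G has an edge, so its treewidth is at least 1. Combining the bounds, tw(G) = 1.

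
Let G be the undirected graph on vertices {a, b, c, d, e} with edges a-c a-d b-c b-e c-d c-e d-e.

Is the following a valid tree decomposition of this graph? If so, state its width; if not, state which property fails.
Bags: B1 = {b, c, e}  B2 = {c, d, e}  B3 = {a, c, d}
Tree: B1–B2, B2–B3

Yes; width 2.

Checking the three conditions: (i) the bags cover all of {a, b, c, d, e}; (ii) for each edge, some bag contains both endpoints; (iii) the bags containing any fixed vertex form a subtree. All hold, so the decomposition is valid with width 3 − 1 = 2.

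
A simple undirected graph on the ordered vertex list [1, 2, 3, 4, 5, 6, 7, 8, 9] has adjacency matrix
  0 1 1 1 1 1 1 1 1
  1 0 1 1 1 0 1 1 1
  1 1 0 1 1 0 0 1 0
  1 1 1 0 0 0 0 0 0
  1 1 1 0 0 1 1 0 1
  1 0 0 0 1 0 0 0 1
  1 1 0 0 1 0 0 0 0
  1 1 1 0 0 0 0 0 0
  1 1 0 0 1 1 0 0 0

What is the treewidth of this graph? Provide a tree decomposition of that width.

Every bag has size at most 4, so the width is 4 − 1 = 3 and tw(G) ≤ 3. On the other hand G contains the 4-clique {1, 2, 5, 9}. A clique must lie in a single bag of any decomposition, so no decomposition can have width below 3. Therefore the treewidth is 3.

Treewidth 3.
One such decomposition:
Bags: B1 = {1, 2, 5, 9}  B2 = {1, 2, 5, 7}  B3 = {1, 2, 3, 5}  B4 = {1, 2, 3, 8}  B5 = {1, 5, 6, 9}  B6 = {1, 2, 3, 4}
Tree: B1–B2, B2–B3, B3–B4, B1–B5, B4–B6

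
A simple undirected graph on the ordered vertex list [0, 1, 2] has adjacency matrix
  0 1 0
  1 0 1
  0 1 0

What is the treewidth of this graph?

A width-1 tree decomposition is:
Bags: B1 = {1, 2}  B2 = {0, 1}
Tree: B1–B2
Each bag holds 2 vertices, so the decomposition has width 1, which upper-bounds the treewidth. Any graph with an edge has treewidth ≥ 1, and G has the edge 1–2. Therefore the treewidth is 1.

1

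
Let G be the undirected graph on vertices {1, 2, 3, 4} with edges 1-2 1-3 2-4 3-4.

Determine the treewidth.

2

A width-2 tree decomposition is:
Bags: B1 = {1, 2, 4}  B2 = {1, 3, 4}
Tree: B1–B2
The largest bag has 3 vertices, giving width 2; this decomposition certifies tw(G) ≤ 2. Since 1–2–4–3–1 is a cycle in G, G is not acyclic. Forests are exactly the graphs of treewidth ≤ 1, so tw(G) ≥ 2. Therefore the treewidth is 2.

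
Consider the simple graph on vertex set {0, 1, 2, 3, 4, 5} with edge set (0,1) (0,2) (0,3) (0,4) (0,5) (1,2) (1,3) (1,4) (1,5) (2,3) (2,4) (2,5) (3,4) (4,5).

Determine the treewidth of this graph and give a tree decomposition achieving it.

Every bag has size at most 5, so the width is 5 − 1 = 4 and tw(G) ≤ 4. Conversely, {0, 1, 2, 3, 4} is a clique of size 5, and the vertices of any clique must share a bag in every tree decomposition; so some bag has ≥ 5 vertices and tw(G) ≥ 4. Combining the bounds, tw(G) = 4.

Treewidth 4.
One optimal decomposition is:
Bags: B1 = {0, 1, 2, 3, 4}  B2 = {0, 1, 2, 4, 5}
Tree: B1–B2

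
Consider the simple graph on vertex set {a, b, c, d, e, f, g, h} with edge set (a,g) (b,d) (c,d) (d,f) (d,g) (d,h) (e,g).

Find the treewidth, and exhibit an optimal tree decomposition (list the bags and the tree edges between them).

Treewidth 1.
One optimal decomposition is:
Bags: B1 = {e, g}  B2 = {d, g}  B3 = {d, h}  B4 = {a, g}  B5 = {d, f}  B6 = {c, d}  B7 = {b, d}
Tree: B1–B2, B2–B3, B2–B4, B2–B5, B5–B6, B2–B7

Each bag holds 2 vertices, so the decomposition has width 1, which upper-bounds the treewidth. G has an edge, so its treewidth is at least 1. Therefore the treewidth is 1.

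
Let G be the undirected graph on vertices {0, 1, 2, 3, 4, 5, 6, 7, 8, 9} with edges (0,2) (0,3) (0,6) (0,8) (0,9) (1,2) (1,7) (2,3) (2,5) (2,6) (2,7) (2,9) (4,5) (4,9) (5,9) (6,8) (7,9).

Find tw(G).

2

A width-2 tree decomposition is:
Bags: B1 = {0, 2, 9}  B2 = {2, 7, 9}  B3 = {1, 2, 7}  B4 = {2, 5, 9}  B5 = {0, 2, 3}  B6 = {0, 2, 6}  B7 = {4, 5, 9}  B8 = {0, 6, 8}
Tree: B1–B2, B2–B3, B2–B4, B1–B5, B5–B6, B4–B7, B6–B8
The largest bag has 3 vertices, giving width 2; this decomposition certifies tw(G) ≤ 2. For the lower bound, the 3 vertices {0, 6, 8} are pairwise adjacent, and any tree decomposition puts a clique entirely inside one bag — forcing width ≥ 2. Combining the bounds, tw(G) = 2.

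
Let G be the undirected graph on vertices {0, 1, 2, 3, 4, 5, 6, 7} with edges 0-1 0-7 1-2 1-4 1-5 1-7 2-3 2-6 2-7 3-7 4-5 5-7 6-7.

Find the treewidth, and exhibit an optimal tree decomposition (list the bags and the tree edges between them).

Each bag holds 3 vertices, so the decomposition has width 2, which upper-bounds the treewidth. Conversely, {1, 4, 5} is a clique of size 3, and the vertices of any clique must share a bag in every tree decomposition; so some bag has ≥ 3 vertices and tw(G) ≥ 2. The upper and lower bounds meet at 2, so that is the treewidth.

Treewidth 2.
One optimal decomposition is:
Bags: B1 = {2, 3, 7}  B2 = {1, 2, 7}  B3 = {2, 6, 7}  B4 = {1, 5, 7}  B5 = {1, 4, 5}  B6 = {0, 1, 7}
Tree: B1–B2, B2–B3, B2–B4, B4–B5, B2–B6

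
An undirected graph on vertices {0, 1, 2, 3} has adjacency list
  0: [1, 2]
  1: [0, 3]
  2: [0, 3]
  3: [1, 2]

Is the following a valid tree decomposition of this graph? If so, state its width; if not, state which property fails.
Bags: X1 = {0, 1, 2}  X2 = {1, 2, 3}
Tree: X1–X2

Every vertex of G appears in some bag (union = {0, 1, 2, 3}); every edge is covered by a bag; and for each vertex v the set of bags containing v is connected in the bag tree. The decomposition is therefore valid. The largest bag has 3 vertices, so the width is 2.

Yes; width 2.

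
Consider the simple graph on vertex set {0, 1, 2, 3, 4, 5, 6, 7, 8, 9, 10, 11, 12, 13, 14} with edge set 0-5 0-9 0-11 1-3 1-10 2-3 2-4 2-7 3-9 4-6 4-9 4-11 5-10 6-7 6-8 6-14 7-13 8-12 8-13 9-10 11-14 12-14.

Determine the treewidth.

A width-3 tree decomposition is:
Bags: B1 = {0, 1, 5, 10}  B2 = {0, 1, 9, 10}  B3 = {0, 1, 3, 9}  B4 = {0, 3, 9, 11}  B5 = {3, 4, 9, 11}  B6 = {2, 3, 4, 11}  B7 = {2, 4, 11, 14}  B8 = {2, 4, 6, 14}  B9 = {2, 6, 7, 14}  B10 = {6, 7, 12, 14}  B11 = {6, 7, 8, 12}  B12 = {7, 8, 12, 13}
Tree: B1–B2, B2–B3, B3–B4, B4–B5, B5–B6, B6–B7, B7–B8, B8–B9, B9–B10, B10–B11, B11–B12
Each bag holds 4 vertices, so the decomposition has width 3, which upper-bounds the treewidth. For the lower bound: the 4 vertex sets {1,5,10}, {0}, {9}, {2,3,4,11} are disjoint, each induces a connected subgraph, and every pair is joined by at least one edge of G. Contracting each set to a single vertex therefore yields K_{4} as a minor, and since treewidth is minor-monotone, tw(G) ≥ tw(K_{4}) = 3. Combining the bounds, tw(G) = 3.

3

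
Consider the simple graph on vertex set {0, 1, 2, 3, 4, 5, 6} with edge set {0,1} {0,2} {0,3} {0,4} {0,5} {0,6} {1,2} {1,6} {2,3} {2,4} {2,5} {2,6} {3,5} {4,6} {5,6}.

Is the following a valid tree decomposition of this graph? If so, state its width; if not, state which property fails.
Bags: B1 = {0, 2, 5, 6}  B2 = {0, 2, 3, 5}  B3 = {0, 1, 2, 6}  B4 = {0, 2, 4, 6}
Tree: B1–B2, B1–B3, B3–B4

Vertex coverage: the bags together contain {0, 1, 2, 3, 4, 5, 6}, the full vertex set. Edge coverage: each edge of G has both endpoints in at least one bag. Running intersection: for every vertex, the bags containing it form a connected subtree. All three properties hold, so this is a valid tree decomposition of width max|bag| − 1 = 3, and hence tw(G) ≤ 3.

Yes; width 3.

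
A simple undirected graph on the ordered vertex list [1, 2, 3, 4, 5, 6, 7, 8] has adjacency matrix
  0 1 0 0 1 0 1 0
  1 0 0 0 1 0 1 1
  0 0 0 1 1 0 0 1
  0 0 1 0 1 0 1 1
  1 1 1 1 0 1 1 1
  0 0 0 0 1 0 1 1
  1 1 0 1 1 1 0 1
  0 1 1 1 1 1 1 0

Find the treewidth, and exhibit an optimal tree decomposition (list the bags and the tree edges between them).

Treewidth 3.
Bags: B1 = {2, 5, 7, 8}  B2 = {4, 5, 7, 8}  B3 = {3, 4, 5, 8}  B4 = {5, 6, 7, 8}  B5 = {1, 2, 5, 7}
Tree: B1–B2, B2–B3, B1–B4, B1–B5

Every bag has size at most 4, so the width is 4 − 1 = 3 and tw(G) ≤ 3. For the lower bound, the 4 vertices {3, 4, 5, 8} are pairwise adjacent, and any tree decomposition puts a clique entirely inside one bag — forcing width ≥ 3. Therefore the treewidth is 3.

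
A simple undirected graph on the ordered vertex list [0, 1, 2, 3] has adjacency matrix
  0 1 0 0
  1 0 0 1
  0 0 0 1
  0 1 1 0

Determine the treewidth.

1

A width-1 tree decomposition is:
Bags: B1 = {0, 1}  B2 = {1, 3}  B3 = {2, 3}
Tree: B1–B2, B2–B3
Every bag has size at most 2, so the width is 2 − 1 = 1 and tw(G) ≤ 1. Any graph with an edge has treewidth ≥ 1, and G has the edge 0–1. Combining the bounds, tw(G) = 1.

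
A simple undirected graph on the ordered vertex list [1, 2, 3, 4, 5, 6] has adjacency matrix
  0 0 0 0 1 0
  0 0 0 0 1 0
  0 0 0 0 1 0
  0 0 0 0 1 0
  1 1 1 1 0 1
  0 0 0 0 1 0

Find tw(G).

A width-1 tree decomposition is:
Bags: B1 = {1, 5}  B2 = {4, 5}  B3 = {2, 5}  B4 = {5, 6}  B5 = {3, 5}
Tree: B1–B2, B1–B3, B1–B4, B2–B5
The largest bag has 2 vertices, giving width 1; this decomposition certifies tw(G) ≤ 1. Any graph with an edge has treewidth ≥ 1, and G has the edge 1–5. The upper and lower bounds meet at 1, so that is the treewidth.

1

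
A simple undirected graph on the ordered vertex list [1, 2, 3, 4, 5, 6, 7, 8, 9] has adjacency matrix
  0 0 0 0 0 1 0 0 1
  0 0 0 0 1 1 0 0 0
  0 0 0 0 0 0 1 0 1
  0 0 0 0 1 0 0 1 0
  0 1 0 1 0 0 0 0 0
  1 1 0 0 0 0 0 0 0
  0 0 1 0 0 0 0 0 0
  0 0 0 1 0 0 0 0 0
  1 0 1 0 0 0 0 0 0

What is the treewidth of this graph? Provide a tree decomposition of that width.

Treewidth 1.
One such decomposition:
Bags: B1 = {3, 7}  B2 = {3, 9}  B3 = {1, 9}  B4 = {1, 6}  B5 = {2, 6}  B6 = {2, 5}  B7 = {4, 5}  B8 = {4, 8}
Tree: B1–B2, B2–B3, B3–B4, B4–B5, B5–B6, B6–B7, B7–B8

The largest bag has 2 vertices, giving width 1; this decomposition certifies tw(G) ≤ 1. Since G has at least one edge (e.g. 7–3), it is not an edgeless graph, so tw(G) ≥ 1. Combining the bounds, tw(G) = 1.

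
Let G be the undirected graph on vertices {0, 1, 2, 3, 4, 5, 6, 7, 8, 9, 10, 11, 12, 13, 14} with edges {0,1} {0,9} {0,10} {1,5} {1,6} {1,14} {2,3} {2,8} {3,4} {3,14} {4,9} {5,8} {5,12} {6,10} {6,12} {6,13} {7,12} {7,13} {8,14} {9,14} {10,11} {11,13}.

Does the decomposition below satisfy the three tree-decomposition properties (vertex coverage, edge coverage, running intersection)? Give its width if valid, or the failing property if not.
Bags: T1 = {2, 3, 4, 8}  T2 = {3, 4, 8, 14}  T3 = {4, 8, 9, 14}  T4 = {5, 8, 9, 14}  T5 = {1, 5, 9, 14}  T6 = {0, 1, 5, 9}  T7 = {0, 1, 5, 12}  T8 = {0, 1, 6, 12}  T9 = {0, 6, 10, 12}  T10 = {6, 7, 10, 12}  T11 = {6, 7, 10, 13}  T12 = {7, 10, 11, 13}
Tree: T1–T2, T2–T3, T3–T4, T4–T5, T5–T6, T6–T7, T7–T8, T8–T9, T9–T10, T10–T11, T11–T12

Vertex coverage: the bags together contain {0, 1, 2, 3, 4, 5, 6, 7, 8, 9, 10, 11, 12, 13, 14}, the full vertex set. Edge coverage: each edge of G has both endpoints in at least one bag. Running intersection: for every vertex, the bags containing it form a connected subtree. All three properties hold, so this is a valid tree decomposition of width max|bag| − 1 = 3, and hence tw(G) ≤ 3.

Yes; width 3.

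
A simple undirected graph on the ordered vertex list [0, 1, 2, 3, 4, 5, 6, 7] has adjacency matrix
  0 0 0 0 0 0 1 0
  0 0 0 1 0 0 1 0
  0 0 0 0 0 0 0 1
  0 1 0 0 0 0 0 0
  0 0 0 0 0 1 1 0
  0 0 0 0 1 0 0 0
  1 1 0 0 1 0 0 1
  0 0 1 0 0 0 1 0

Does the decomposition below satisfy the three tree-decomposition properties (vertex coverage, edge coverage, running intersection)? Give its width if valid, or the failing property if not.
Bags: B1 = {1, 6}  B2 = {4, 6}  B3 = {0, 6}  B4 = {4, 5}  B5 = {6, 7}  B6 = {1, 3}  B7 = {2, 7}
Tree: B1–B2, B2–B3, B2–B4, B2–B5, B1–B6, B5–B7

Yes; width 1.

Every vertex of G appears in some bag (union = {0, 1, 2, 3, 4, 5, 6, 7}); every edge is covered by a bag; and for each vertex v the set of bags containing v is connected in the bag tree. The decomposition is therefore valid. The largest bag has 2 vertices, so the width is 1.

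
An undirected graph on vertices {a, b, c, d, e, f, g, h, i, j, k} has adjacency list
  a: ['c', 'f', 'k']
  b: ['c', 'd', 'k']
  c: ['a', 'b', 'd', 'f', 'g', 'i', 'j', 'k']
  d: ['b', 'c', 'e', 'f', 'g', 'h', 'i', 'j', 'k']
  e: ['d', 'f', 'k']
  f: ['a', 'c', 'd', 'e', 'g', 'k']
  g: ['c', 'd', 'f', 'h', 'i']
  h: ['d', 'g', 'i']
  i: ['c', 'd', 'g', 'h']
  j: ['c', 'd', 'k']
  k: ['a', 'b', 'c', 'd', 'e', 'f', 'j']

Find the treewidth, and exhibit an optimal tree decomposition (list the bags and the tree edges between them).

Treewidth 3.
One optimal decomposition is:
Bags: B1 = {c, d, g, i}  B2 = {d, g, h, i}  B3 = {c, d, f, g}  B4 = {c, d, f, k}  B5 = {d, e, f, k}  B6 = {b, c, d, k}  B7 = {a, c, f, k}  B8 = {c, d, j, k}
Tree: B1–B2, B1–B3, B3–B4, B4–B5, B4–B6, B4–B7, B6–B8

Each bag holds 4 vertices, so the decomposition has width 3, which upper-bounds the treewidth. For the lower bound, the 4 vertices {d, e, f, k} are pairwise adjacent, and any tree decomposition puts a clique entirely inside one bag — forcing width ≥ 3. Hence tw(G) = 3 exactly.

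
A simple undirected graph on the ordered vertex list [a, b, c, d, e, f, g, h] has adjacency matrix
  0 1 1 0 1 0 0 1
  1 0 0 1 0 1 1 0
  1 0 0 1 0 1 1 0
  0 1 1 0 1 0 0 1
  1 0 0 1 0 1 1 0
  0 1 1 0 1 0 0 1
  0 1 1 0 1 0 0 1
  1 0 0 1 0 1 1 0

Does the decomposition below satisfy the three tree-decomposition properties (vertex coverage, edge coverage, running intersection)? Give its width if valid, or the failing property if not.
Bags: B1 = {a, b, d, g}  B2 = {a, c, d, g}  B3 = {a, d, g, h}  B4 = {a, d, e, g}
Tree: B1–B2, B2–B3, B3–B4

A tree decomposition must satisfy three properties: every vertex lies in some bag; for every edge, both endpoints lie together in some bag; and for every vertex, the bags containing it form a connected subtree. Here vertex f appears in no bag, so the decomposition is invalid.

No — vertex f appears in no bag.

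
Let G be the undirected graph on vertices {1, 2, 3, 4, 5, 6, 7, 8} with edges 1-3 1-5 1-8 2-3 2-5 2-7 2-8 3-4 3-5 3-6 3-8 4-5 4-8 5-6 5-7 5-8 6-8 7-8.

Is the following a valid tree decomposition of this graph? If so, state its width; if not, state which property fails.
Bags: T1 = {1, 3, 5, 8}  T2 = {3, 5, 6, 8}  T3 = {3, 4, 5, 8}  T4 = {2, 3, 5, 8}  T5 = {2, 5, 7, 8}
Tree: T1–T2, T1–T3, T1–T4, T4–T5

Checking the three conditions: (i) the bags cover all of {1, 2, 3, 4, 5, 6, 7, 8}; (ii) for each edge, some bag contains both endpoints; (iii) the bags containing any fixed vertex form a subtree. All hold, so the decomposition is valid with width 4 − 1 = 3.

Yes; width 3.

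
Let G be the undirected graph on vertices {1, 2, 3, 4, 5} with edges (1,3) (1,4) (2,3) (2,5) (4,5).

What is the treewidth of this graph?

A width-2 tree decomposition is:
Bags: B1 = {1, 4, 5}  B2 = {1, 3, 5}  B3 = {2, 3, 5}
Tree: B1–B2, B2–B3
Every bag has size at most 3, so the width is 3 − 1 = 2 and tw(G) ≤ 2. The edges 5–4–1–3–2–5 form a cycle, so G is not a tree and its treewidth is at least 2. Combining the bounds, tw(G) = 2.

2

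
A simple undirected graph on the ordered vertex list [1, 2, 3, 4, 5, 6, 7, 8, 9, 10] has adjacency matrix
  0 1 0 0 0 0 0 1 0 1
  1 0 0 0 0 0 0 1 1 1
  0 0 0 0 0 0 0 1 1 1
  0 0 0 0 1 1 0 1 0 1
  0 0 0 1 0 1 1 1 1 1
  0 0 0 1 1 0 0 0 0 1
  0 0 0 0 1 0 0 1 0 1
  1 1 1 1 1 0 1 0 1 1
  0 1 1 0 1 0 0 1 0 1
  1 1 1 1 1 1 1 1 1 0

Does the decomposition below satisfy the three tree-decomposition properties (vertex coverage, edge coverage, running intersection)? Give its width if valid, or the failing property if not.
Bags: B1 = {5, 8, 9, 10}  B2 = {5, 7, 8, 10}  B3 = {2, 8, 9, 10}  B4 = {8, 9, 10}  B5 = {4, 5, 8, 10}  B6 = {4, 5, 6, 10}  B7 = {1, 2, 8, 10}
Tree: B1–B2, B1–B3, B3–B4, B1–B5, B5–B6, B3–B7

A tree decomposition must satisfy three properties: every vertex lies in some bag; for every edge, both endpoints lie together in some bag; and for every vertex, the bags containing it form a connected subtree. Here vertex 3 appears in no bag, so the decomposition is invalid.

No — vertex 3 appears in no bag.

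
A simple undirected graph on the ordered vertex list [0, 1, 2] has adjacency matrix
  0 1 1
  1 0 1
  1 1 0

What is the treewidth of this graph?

2

A width-2 tree decomposition is:
Bags: B1 = {0, 1, 2}
Tree: (single bag)
With just one bag of size 3, the width is 3 − 1 = 2, so tw(G) ≤ 2. For the lower bound, the 3 vertices {0, 1, 2} are pairwise adjacent, and any tree decomposition puts a clique entirely inside one bag — forcing width ≥ 2. Combining the bounds, tw(G) = 2.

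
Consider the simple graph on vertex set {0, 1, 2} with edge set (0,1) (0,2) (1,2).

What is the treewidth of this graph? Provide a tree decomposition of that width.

A single bag containing all 3 vertices is trivially a valid decomposition of width 2. Conversely, {0, 1, 2} is a clique of size 3, and the vertices of any clique must share a bag in every tree decomposition; so some bag has ≥ 3 vertices and tw(G) ≥ 2. Hence tw(G) = 2 exactly.

Treewidth 2.
One such decomposition:
Bags: B1 = {0, 1, 2}
Tree: (single bag)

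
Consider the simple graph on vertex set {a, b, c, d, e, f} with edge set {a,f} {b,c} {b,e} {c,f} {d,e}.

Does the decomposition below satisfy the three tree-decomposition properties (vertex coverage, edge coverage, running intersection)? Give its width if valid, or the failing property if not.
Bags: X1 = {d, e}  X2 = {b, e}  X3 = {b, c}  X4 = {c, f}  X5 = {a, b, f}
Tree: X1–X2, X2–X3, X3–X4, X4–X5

A tree decomposition must satisfy three properties: every vertex lies in some bag; for every edge, both endpoints lie together in some bag; and for every vertex, the bags containing it form a connected subtree. Here bags containing vertex b are not connected in the tree, so the decomposition is invalid.

No — bags containing vertex b are not connected in the tree.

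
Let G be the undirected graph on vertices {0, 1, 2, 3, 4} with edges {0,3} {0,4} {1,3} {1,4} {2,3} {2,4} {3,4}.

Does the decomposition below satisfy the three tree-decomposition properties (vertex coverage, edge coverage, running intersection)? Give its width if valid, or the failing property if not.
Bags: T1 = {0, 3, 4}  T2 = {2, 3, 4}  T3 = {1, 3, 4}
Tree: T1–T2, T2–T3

Yes; width 2.

Vertex coverage: the bags together contain {0, 1, 2, 3, 4}, the full vertex set. Edge coverage: each edge of G has both endpoints in at least one bag. Running intersection: for every vertex, the bags containing it form a connected subtree. All three properties hold, so this is a valid tree decomposition of width max|bag| − 1 = 2, and hence tw(G) ≤ 2.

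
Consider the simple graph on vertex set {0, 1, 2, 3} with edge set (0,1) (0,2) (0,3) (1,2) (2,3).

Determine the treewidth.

A width-2 tree decomposition is:
Bags: B1 = {0, 1, 2}  B2 = {0, 2, 3}
Tree: B1–B2
The largest bag has 3 vertices, giving width 2; this decomposition certifies tw(G) ≤ 2. For the lower bound, the 3 vertices {0, 1, 2} are pairwise adjacent, and any tree decomposition puts a clique entirely inside one bag — forcing width ≥ 2. The upper and lower bounds meet at 2, so that is the treewidth.

2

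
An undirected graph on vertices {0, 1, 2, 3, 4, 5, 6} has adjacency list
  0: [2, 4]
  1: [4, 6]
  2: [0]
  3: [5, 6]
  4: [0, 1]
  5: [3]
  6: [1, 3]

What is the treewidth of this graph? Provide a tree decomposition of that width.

Treewidth 1.
One such decomposition:
Bags: B1 = {0, 2}  B2 = {0, 4}  B3 = {1, 4}  B4 = {1, 6}  B5 = {3, 6}  B6 = {3, 5}
Tree: B1–B2, B2–B3, B3–B4, B4–B5, B5–B6

The largest bag has 2 vertices, giving width 1; this decomposition certifies tw(G) ≤ 1. Any graph with an edge has treewidth ≥ 1, and G has the edge 2–0. Hence tw(G) = 1 exactly.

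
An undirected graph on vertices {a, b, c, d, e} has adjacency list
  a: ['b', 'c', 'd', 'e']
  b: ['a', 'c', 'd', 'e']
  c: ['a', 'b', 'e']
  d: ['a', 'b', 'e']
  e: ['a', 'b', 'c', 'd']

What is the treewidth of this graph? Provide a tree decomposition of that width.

Treewidth 3.
One such decomposition:
Bags: B1 = {a, b, c, e}  B2 = {a, b, d, e}
Tree: B1–B2

Every bag has size at most 4, so the width is 4 − 1 = 3 and tw(G) ≤ 3. For the lower bound, the 4 vertices {a, b, d, e} are pairwise adjacent, and any tree decomposition puts a clique entirely inside one bag — forcing width ≥ 3. Therefore the treewidth is 3.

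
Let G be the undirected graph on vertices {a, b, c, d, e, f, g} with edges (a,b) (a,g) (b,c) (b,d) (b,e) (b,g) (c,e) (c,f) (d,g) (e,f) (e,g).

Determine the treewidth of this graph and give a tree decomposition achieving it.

Treewidth 2.
One optimal decomposition is:
Bags: B1 = {a, b, g}  B2 = {b, e, g}  B3 = {b, c, e}  B4 = {b, d, g}  B5 = {c, e, f}
Tree: B1–B2, B2–B3, B1–B4, B3–B5

Every bag has size at most 3, so the width is 3 − 1 = 2 and tw(G) ≤ 2. Conversely, {c, e, f} is a clique of size 3, and the vertices of any clique must share a bag in every tree decomposition; so some bag has ≥ 3 vertices and tw(G) ≥ 2. The upper and lower bounds meet at 2, so that is the treewidth.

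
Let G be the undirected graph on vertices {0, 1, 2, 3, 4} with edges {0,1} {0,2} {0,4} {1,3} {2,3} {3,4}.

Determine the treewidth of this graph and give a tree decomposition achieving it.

The largest bag has 3 vertices, giving width 2; this decomposition certifies tw(G) ≤ 2. Since 0–1–3–2–0 is a cycle in G, G is not acyclic. Forests are exactly the graphs of treewidth ≤ 1, so tw(G) ≥ 2. The upper and lower bounds meet at 2, so that is the treewidth.

Treewidth 2.
Bags: B1 = {0, 1, 3}  B2 = {0, 2, 3}  B3 = {0, 3, 4}
Tree: B1–B2, B2–B3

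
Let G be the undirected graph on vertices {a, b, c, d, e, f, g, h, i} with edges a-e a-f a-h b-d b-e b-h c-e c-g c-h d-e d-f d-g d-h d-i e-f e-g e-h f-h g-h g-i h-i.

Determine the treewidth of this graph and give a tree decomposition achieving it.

Treewidth 3.
One such decomposition:
Bags: B1 = {d, e, g, h}  B2 = {d, g, h, i}  B3 = {d, e, f, h}  B4 = {c, e, g, h}  B5 = {a, e, f, h}  B6 = {b, d, e, h}
Tree: B1–B2, B1–B3, B1–B4, B3–B5, B1–B6

Each bag holds 4 vertices, so the decomposition has width 3, which upper-bounds the treewidth. Conversely, {d, e, g, h} is a clique of size 4, and the vertices of any clique must share a bag in every tree decomposition; so some bag has ≥ 4 vertices and tw(G) ≥ 3. Therefore the treewidth is 3.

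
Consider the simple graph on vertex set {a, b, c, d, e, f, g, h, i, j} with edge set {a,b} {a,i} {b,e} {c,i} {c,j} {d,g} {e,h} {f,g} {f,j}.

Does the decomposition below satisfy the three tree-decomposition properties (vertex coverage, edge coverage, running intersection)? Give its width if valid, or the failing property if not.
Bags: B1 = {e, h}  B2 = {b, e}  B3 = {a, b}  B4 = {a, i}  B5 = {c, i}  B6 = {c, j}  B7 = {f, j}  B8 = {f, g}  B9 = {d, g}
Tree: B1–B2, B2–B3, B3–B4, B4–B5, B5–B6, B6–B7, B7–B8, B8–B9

Every vertex of G appears in some bag (union = {a, b, c, d, e, f, g, h, i, j}); every edge is covered by a bag; and for each vertex v the set of bags containing v is connected in the bag tree. The decomposition is therefore valid. The largest bag has 2 vertices, so the width is 1.

Yes; width 1.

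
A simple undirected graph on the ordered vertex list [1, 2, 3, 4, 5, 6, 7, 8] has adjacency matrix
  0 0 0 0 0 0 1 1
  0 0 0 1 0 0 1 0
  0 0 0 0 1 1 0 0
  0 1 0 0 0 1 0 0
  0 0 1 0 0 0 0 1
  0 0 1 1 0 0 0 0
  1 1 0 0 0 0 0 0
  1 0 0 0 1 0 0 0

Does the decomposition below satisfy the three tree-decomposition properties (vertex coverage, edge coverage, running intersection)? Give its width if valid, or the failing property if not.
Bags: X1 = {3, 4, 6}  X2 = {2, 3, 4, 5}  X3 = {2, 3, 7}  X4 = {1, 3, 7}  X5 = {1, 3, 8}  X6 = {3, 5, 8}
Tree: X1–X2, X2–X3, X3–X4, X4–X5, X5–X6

A tree decomposition must satisfy three properties: every vertex lies in some bag; for every edge, both endpoints lie together in some bag; and for every vertex, the bags containing it form a connected subtree. Here bags containing vertex 5 are not connected in the tree, so the decomposition is invalid.

No — bags containing vertex 5 are not connected in the tree.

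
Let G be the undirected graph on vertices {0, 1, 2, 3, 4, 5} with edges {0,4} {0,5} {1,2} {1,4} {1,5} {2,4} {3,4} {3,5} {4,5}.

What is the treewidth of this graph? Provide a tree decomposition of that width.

Every bag has size at most 3, so the width is 3 − 1 = 2 and tw(G) ≤ 2. For the lower bound, the 3 vertices {1, 2, 4} are pairwise adjacent, and any tree decomposition puts a clique entirely inside one bag — forcing width ≥ 2. Therefore the treewidth is 2.

Treewidth 2.
One such decomposition:
Bags: B1 = {3, 4, 5}  B2 = {1, 4, 5}  B3 = {1, 2, 4}  B4 = {0, 4, 5}
Tree: B1–B2, B2–B3, B2–B4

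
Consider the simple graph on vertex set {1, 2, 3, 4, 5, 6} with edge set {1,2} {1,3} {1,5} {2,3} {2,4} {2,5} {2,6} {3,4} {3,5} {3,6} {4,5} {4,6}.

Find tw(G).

3

A width-3 tree decomposition is:
Bags: B1 = {2, 3, 4, 5}  B2 = {2, 3, 4, 6}  B3 = {1, 2, 3, 5}
Tree: B1–B2, B1–B3
Each bag holds 4 vertices, so the decomposition has width 3, which upper-bounds the treewidth. On the other hand G contains the 4-clique {1, 2, 3, 5}. A clique must lie in a single bag of any decomposition, so no decomposition can have width below 3. Therefore the treewidth is 3.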